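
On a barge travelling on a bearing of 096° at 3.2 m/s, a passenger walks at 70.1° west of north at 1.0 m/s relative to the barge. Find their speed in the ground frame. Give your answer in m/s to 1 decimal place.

Taking east as x and north as y: barge velocity = (3.182, -0.334) m/s; passenger velocity relative to barge = (-0.940, 0.340) m/s.
Velocity relative to ground = (3.182, -0.334) + (-0.940, 0.340) = (2.242, 0.006) m/s.
Speed = |(2.242, 0.006)| = 2.242 m/s.

2.2 m/s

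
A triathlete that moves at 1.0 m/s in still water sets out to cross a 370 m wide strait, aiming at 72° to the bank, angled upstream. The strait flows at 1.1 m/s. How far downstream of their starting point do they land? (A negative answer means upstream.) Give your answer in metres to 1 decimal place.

Perpendicular speed = 0.951 m/s; crossing time = 370 / 0.951 = 389.041 s.
Net downstream speed = 0.791 m/s.
Drift = 0.791 × 389.041 = 307.725 m (downstream).

307.7 m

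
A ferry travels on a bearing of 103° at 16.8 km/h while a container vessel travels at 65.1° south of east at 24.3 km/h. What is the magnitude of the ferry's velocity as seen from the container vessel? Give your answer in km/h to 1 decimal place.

Taking east as x and north as y: ferry velocity = (16.369, -3.779) km/h; container vessel velocity = (10.231, -22.041) km/h.
Velocity of ferry relative to container vessel = (16.369, -3.779) − (10.231, -22.041) = (6.138, 18.262) km/h.
Magnitude = |(6.138, 18.262)| = 19.266 km/h.

19.3 km/h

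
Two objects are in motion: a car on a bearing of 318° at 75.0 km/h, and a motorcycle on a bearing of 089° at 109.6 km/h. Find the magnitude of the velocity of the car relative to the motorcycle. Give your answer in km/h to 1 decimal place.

Taking east as x and north as y: car velocity = (-50.185, 55.736) km/h; motorcycle velocity = (109.583, 1.913) km/h.
Velocity of car relative to motorcycle = (-50.185, 55.736) − (109.583, 1.913) = (-159.768, 53.823) km/h.
Magnitude = |(-159.768, 53.823)| = 168.591 km/h.

168.6 km/h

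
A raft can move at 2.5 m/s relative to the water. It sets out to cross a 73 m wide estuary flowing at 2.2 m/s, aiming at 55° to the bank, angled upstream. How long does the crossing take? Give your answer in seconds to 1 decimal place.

The component of the raft's velocity perpendicular to the bank is 2.5 × sin 55° = 2.048 m/s.
Only the cross-stream component determines the crossing time; the current contributes nothing perpendicular to the bank.
Time = 73 / 2.048 = 35.647 s.

35.6 s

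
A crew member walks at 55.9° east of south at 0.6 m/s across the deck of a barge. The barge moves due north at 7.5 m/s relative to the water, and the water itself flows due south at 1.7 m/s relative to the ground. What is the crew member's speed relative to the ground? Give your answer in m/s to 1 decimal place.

5.5 m/s

In east/north components (m/s): crew member relative to barge = (0.497, -0.336); barge relative to water = (0.000, 7.500); water relative to ground = (0.000, -1.700).
Sum = (0.497, 5.464) m/s.
Speed = |(0.497, 5.464)| = 5.486 m/s.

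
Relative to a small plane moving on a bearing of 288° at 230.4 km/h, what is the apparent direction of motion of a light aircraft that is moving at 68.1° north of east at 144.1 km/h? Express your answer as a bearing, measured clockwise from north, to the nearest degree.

077°

Taking east as x and north as y: light aircraft velocity = (53.748, 133.701) km/h; small plane velocity = (-219.123, 71.198) km/h.
Velocity of light aircraft relative to small plane = (53.748, 133.701) − (-219.123, 71.198) = (272.871, 62.504) km/h.
Bearing = atan2(272.87, 62.50) = 77.10° clockwise from north.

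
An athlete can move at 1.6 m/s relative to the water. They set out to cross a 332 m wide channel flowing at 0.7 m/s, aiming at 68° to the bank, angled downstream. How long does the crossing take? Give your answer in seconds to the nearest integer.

The component of the athlete's velocity perpendicular to the bank is 1.6 × sin 68° = 1.483 m/s.
The current is parallel to the bank, so it does not affect the crossing time.
Time = 332 / 1.483 = 223.796 s.

224 s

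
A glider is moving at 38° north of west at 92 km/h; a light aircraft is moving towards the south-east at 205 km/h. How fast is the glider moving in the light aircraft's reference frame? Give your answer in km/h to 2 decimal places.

296.53 km/h

Taking east as x and north as y: glider velocity = (-72.497, 56.641) km/h; light aircraft velocity = (144.957, -144.957) km/h.
Velocity of glider relative to light aircraft = (-72.497, 56.641) − (144.957, -144.957) = (-217.454, 201.598) km/h.
Magnitude = |(-217.454, 201.598)| = 296.526 km/h.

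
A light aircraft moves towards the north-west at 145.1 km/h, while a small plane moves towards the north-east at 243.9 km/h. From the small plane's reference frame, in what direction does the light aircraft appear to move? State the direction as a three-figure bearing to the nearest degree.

256°

Taking east as x and north as y: light aircraft velocity = (-102.601, 102.601) km/h; small plane velocity = (172.463, 172.463) km/h.
Velocity of light aircraft relative to small plane = (-102.601, 102.601) − (172.463, 172.463) = (-275.065, -69.862) km/h.
Bearing = atan2(-275.06, -69.86) = 255.75° clockwise from north.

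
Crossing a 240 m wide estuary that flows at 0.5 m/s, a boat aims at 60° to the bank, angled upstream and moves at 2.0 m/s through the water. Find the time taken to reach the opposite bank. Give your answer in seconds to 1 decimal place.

138.6 s

The component of the boat's velocity perpendicular to the bank is 2.0 × sin 60° = 1.732 m/s.
The flow acts along the bank and has no component across it.
Time = 240 / 1.732 = 138.564 s.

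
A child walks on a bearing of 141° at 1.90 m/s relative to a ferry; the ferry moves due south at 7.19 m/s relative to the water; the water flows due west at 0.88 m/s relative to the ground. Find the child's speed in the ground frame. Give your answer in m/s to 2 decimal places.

8.67 m/s

In east/north components (m/s): child relative to ferry = (1.196, -1.477); ferry relative to water = (0.000, -7.190); water relative to ground = (-0.880, 0.000).
Sum = (0.316, -8.667) m/s.
Speed = |(0.316, -8.667)| = 8.672 m/s.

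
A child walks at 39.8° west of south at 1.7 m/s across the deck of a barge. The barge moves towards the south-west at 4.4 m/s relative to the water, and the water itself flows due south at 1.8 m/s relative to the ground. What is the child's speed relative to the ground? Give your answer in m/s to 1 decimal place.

7.5 m/s

In east/north components (m/s): child relative to barge = (-1.088, -1.306); barge relative to water = (-3.111, -3.111); water relative to ground = (0.000, -1.800).
Sum = (-4.199, -6.217) m/s.
Speed = |(-4.199, -6.217)| = 7.503 m/s.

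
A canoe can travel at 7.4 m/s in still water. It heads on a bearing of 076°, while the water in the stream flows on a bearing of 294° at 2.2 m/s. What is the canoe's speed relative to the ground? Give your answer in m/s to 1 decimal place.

Taking east as x and north as y: velocity relative to the water = (7.180, 1.790) m/s; the water relative to ground = (-2.010, 0.895) m/s.
Velocity relative to ground = (7.180, 1.790) + (-2.010, 0.895) = (5.170, 2.685) m/s.
Speed = |(5.170, 2.685)| = 5.826 m/s.

5.8 m/s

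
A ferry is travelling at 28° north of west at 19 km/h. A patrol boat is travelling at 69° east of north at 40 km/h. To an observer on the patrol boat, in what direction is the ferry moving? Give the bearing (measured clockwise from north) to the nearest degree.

264°

Taking east as x and north as y: ferry velocity = (-16.776, 8.920) km/h; patrol boat velocity = (37.343, 14.335) km/h.
Velocity of ferry relative to patrol boat = (-16.776, 8.920) − (37.343, 14.335) = (-54.119, -5.415) km/h.
Bearing = atan2(-54.12, -5.41) = 264.29° clockwise from north.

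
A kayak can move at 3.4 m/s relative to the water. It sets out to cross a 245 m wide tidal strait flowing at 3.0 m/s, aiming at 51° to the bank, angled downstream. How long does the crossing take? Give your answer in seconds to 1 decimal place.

92.7 s

The component of the kayak's velocity perpendicular to the bank is 3.4 × sin 51° = 2.642 m/s.
Only the cross-stream component determines the crossing time; the current contributes nothing perpendicular to the bank.
Time = 245 / 2.642 = 92.722 s.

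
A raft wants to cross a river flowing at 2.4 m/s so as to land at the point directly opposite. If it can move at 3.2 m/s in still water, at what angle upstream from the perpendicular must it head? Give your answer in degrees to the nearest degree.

49°

To cancel the current, the upstream component of the raft's velocity must equal the flow: 3.2 sin θ = 2.4.
sin θ = 2.4 / 3.2 = 0.7500.
θ = arcsin(0.7500) = 48.590°.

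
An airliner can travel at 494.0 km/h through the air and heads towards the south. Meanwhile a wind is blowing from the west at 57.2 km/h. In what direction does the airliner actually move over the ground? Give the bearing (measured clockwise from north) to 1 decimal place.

173.4°

Taking east as x and north as y: velocity relative to the air = (0.000, -494.000) km/h; the air relative to ground = (57.200, 0.000) km/h.
Velocity relative to ground = (0.000, -494.000) + (57.200, 0.000) = (57.200, -494.000) km/h.
Bearing = atan2(57.20, -494.00) = 173.40° clockwise from north.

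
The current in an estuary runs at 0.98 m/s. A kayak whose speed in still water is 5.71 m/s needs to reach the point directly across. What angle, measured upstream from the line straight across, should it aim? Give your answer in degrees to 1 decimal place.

9.9°

To cancel the current, the upstream component of the kayak's velocity must equal the flow: 5.71 sin θ = 0.98.
sin θ = 0.98 / 5.71 = 0.1716.
θ = arcsin(0.1716) = 9.883°.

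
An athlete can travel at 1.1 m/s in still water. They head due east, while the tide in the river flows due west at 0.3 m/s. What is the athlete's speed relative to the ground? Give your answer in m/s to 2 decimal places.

Taking east as x and north as y: velocity relative to the water = (1.100, 0.000) m/s; the water relative to ground = (-0.300, 0.000) m/s.
Velocity relative to ground = (1.100, 0.000) + (-0.300, 0.000) = (0.800, 0.000) m/s.
Speed = |(0.800, 0.000)| = 0.800 m/s.

0.80 m/s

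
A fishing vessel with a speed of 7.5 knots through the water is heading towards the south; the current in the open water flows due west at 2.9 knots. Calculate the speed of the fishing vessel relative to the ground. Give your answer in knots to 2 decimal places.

8.04 knots

Taking east as x and north as y: velocity relative to the water = (0.000, -7.500) knots; the water relative to ground = (-2.900, 0.000) knots.
Velocity relative to ground = (0.000, -7.500) + (-2.900, 0.000) = (-2.900, -7.500) knots.
Speed = |(-2.900, -7.500)| = 8.041 knots.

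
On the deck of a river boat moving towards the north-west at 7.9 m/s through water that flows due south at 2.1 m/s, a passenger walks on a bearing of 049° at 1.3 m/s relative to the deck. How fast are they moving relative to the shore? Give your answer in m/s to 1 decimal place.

6.3 m/s

In east/north components (m/s): passenger relative to river boat = (0.981, 0.853); river boat relative to water = (-5.586, 5.586); water relative to ground = (0.000, -2.100).
Sum = (-4.605, 4.339) m/s.
Speed = |(-4.605, 4.339)| = 6.327 m/s.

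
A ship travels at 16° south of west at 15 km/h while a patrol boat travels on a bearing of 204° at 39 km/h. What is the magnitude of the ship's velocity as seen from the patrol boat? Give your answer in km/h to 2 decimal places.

31.53 km/h

Taking east as x and north as y: ship velocity = (-14.419, -4.135) km/h; patrol boat velocity = (-15.863, -35.628) km/h.
Velocity of ship relative to patrol boat = (-14.419, -4.135) − (-15.863, -35.628) = (1.444, 31.494) km/h.
Magnitude = |(1.444, 31.494)| = 31.527 km/h.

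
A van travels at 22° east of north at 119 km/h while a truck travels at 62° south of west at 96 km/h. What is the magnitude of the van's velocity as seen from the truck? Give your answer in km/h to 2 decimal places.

Taking east as x and north as y: van velocity = (44.578, 110.335) km/h; truck velocity = (-45.069, -84.763) km/h.
Velocity of van relative to truck = (44.578, 110.335) − (-45.069, -84.763) = (89.647, 195.098) km/h.
Magnitude = |(89.647, 195.098)| = 214.709 km/h.

214.71 km/h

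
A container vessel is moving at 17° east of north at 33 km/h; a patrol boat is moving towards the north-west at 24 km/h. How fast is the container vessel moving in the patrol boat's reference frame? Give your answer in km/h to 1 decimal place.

Taking east as x and north as y: container vessel velocity = (9.648, 31.558) km/h; patrol boat velocity = (-16.971, 16.971) km/h.
Velocity of container vessel relative to patrol boat = (9.648, 31.558) − (-16.971, 16.971) = (26.619, 14.587) km/h.
Magnitude = |(26.619, 14.587)| = 30.354 km/h.

30.4 km/h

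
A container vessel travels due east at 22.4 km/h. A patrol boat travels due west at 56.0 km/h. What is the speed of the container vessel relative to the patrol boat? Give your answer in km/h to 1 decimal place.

Taking east as x and north as y: container vessel velocity = (22.400, 0.000) km/h; patrol boat velocity = (-56.000, 0.000) km/h.
Velocity of container vessel relative to patrol boat = (22.400, 0.000) − (-56.000, 0.000) = (78.400, 0.000) km/h.
Magnitude = |(78.400, 0.000)| = 78.400 km/h.

78.4 km/h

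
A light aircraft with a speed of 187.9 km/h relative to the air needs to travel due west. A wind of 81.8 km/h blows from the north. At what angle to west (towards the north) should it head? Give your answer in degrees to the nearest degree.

The wind pushes perpendicular to the desired track; the heading must have a component into the wind equal to 81.8 km/h: 187.9 sin θ = 81.8.
sin θ = 0.4353, so θ = 25.807°.

26°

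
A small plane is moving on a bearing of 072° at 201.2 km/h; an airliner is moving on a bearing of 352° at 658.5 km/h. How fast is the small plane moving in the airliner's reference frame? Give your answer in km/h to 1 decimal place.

Taking east as x and north as y: small plane velocity = (191.353, 62.174) km/h; airliner velocity = (-91.645, 652.092) km/h.
Velocity of small plane relative to airliner = (191.353, 62.174) − (-91.645, 652.092) = (282.998, -589.917) km/h.
Magnitude = |(282.998, -589.917)| = 654.286 km/h.

654.3 km/h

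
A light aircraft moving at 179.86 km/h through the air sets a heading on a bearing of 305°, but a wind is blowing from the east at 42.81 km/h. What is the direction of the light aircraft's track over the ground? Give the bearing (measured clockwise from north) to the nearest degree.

298°

Taking east as x and north as y: velocity relative to the air = (-147.333, 103.163) km/h; the air relative to ground = (-42.810, 0.000) km/h.
Velocity relative to ground = (-147.333, 103.163) + (-42.810, 0.000) = (-190.143, 103.163) km/h.
Bearing = atan2(-190.14, 103.16) = 298.48° clockwise from north.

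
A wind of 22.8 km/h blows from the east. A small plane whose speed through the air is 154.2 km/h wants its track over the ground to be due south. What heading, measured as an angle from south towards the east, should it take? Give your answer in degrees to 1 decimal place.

8.5°

The wind pushes perpendicular to the desired track; the heading must have a component into the wind equal to 22.8 km/h: 154.2 sin θ = 22.8.
sin θ = 0.1479, so θ = 8.503°.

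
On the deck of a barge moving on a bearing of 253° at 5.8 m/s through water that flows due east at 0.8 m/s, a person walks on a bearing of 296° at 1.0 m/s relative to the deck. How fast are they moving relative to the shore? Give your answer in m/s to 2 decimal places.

5.78 m/s

In east/north components (m/s): person relative to barge = (-0.899, 0.438); barge relative to water = (-5.547, -1.696); water relative to ground = (0.800, 0.000).
Sum = (-5.645, -1.257) m/s.
Speed = |(-5.645, -1.257)| = 5.784 m/s.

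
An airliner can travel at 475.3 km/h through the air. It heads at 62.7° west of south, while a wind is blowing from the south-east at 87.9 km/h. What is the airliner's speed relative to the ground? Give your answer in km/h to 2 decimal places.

508.96 km/h

Taking east as x and north as y: velocity relative to the air = (-422.360, -217.996) km/h; the air relative to ground = (-62.155, 62.155) km/h.
Velocity relative to ground = (-422.360, -217.996) + (-62.155, 62.155) = (-484.514, -155.841) km/h.
Speed = |(-484.514, -155.841)| = 508.961 km/h.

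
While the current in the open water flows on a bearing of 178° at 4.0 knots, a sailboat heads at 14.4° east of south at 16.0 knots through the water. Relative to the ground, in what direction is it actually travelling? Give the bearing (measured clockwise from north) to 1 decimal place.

Taking east as x and north as y: velocity relative to the water = (3.979, -15.497) knots; the water relative to ground = (0.140, -3.998) knots.
Velocity relative to ground = (3.979, -15.497) + (0.140, -3.998) = (4.119, -19.495) knots.
Bearing = atan2(4.12, -19.49) = 168.07° clockwise from north.

168.1°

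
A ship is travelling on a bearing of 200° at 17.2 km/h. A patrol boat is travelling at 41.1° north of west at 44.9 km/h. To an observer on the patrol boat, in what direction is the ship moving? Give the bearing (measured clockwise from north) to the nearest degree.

Taking east as x and north as y: ship velocity = (-5.883, -16.163) km/h; patrol boat velocity = (-33.835, 29.516) km/h.
Velocity of ship relative to patrol boat = (-5.883, -16.163) − (-33.835, 29.516) = (27.952, -45.679) km/h.
Bearing = atan2(27.95, -45.68) = 148.54° clockwise from north.

149°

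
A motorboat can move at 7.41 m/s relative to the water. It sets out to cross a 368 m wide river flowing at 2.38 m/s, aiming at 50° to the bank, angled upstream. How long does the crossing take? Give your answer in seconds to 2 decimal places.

The component of the motorboat's velocity perpendicular to the bank is 7.41 × sin 50° = 5.676 m/s.
The flow acts along the bank and has no component across it.
Time = 368 / 5.676 = 64.830 s.

64.83 s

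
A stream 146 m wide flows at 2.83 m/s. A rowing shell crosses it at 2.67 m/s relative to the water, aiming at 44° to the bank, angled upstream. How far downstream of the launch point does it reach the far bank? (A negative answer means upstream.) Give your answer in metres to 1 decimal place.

Perpendicular speed = 1.855 m/s; crossing time = 146 / 1.855 = 78.717 s.
Net downstream speed = 0.909 m/s.
Drift = 0.909 × 78.717 = 71.583 m (downstream).

71.6 m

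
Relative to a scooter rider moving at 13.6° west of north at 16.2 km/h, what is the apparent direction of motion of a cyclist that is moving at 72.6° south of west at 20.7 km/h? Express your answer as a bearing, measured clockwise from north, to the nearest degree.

Taking east as x and north as y: cyclist velocity = (-6.190, -19.753) km/h; scooter rider velocity = (-3.809, 15.746) km/h.
Velocity of cyclist relative to scooter rider = (-6.190, -19.753) − (-3.809, 15.746) = (-2.381, -35.499) km/h.
Bearing = atan2(-2.38, -35.50) = 183.84° clockwise from north.

184°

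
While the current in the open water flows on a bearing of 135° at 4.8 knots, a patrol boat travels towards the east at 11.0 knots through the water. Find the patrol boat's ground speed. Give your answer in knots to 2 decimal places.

Taking east as x and north as y: velocity relative to the water = (11.000, 0.000) knots; the water relative to ground = (3.394, -3.394) knots.
Velocity relative to ground = (11.000, 0.000) + (3.394, -3.394) = (14.394, -3.394) knots.
Speed = |(14.394, -3.394)| = 14.789 knots.

14.79 knots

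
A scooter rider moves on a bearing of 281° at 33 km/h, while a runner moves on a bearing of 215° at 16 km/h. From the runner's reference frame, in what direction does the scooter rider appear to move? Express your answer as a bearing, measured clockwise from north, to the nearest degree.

310°

Taking east as x and north as y: scooter rider velocity = (-32.394, 6.297) km/h; runner velocity = (-9.177, -13.106) km/h.
Velocity of scooter rider relative to runner = (-32.394, 6.297) − (-9.177, -13.106) = (-23.216, 19.403) km/h.
Bearing = atan2(-23.22, 19.40) = 309.89° clockwise from north.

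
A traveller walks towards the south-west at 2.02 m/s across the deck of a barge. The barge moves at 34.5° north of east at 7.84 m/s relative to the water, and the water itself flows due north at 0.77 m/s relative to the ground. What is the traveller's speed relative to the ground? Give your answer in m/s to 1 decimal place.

In east/north components (m/s): traveller relative to barge = (-1.428, -1.428); barge relative to water = (6.461, 4.441); water relative to ground = (0.000, 0.770).
Sum = (5.033, 3.782) m/s.
Speed = |(5.033, 3.782)| = 6.296 m/s.

6.3 m/s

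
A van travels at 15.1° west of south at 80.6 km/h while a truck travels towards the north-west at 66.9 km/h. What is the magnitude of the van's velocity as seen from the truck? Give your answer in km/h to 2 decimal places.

127.86 km/h

Taking east as x and north as y: van velocity = (-20.997, -77.817) km/h; truck velocity = (-47.305, 47.305) km/h.
Velocity of van relative to truck = (-20.997, -77.817) − (-47.305, 47.305) = (26.309, -125.123) km/h.
Magnitude = |(26.309, -125.123)| = 127.859 km/h.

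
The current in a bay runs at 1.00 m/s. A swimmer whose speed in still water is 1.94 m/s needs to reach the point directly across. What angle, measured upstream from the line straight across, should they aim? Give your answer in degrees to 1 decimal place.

31.0°

To cancel the current, the upstream component of the swimmer's velocity must equal the flow: 1.94 sin θ = 1.00.
sin θ = 1.00 / 1.94 = 0.5155.
θ = arcsin(0.5155) = 31.028°.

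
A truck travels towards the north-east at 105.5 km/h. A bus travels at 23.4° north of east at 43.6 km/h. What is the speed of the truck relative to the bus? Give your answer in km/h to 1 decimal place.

Taking east as x and north as y: truck velocity = (74.600, 74.600) km/h; bus velocity = (40.014, 17.316) km/h.
Velocity of truck relative to bus = (74.600, 74.600) − (40.014, 17.316) = (34.586, 57.284) km/h.
Magnitude = |(34.586, 57.284)| = 66.915 km/h.

66.9 km/h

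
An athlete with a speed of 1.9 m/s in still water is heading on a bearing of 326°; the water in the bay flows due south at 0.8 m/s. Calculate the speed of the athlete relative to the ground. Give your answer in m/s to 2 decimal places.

1.32 m/s

Taking east as x and north as y: velocity relative to the water = (-1.062, 1.575) m/s; the water relative to ground = (0.000, -0.800) m/s.
Velocity relative to ground = (-1.062, 1.575) + (0.000, -0.800) = (-1.062, 0.775) m/s.
Speed = |(-1.062, 0.775)| = 1.315 m/s.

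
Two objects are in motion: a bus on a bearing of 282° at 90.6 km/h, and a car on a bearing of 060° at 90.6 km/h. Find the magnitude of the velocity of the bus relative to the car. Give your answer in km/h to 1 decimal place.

169.2 km/h

Taking east as x and north as y: bus velocity = (-88.620, 18.837) km/h; car velocity = (78.462, 45.300) km/h.
Velocity of bus relative to car = (-88.620, 18.837) − (78.462, 45.300) = (-167.082, -26.463) km/h.
Magnitude = |(-167.082, -26.463)| = 169.165 km/h.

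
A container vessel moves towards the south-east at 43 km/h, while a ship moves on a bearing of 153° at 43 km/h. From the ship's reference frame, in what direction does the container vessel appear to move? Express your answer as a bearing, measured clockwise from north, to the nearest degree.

054°

Taking east as x and north as y: container vessel velocity = (30.406, -30.406) km/h; ship velocity = (19.522, -38.313) km/h.
Velocity of container vessel relative to ship = (30.406, -30.406) − (19.522, -38.313) = (10.884, 7.908) km/h.
Bearing = atan2(10.88, 7.91) = 54.00° clockwise from north.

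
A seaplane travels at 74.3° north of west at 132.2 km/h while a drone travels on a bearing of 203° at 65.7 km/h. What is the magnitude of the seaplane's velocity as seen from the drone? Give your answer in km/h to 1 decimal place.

Taking east as x and north as y: seaplane velocity = (-35.773, 127.268) km/h; drone velocity = (-25.671, -60.477) km/h.
Velocity of seaplane relative to drone = (-35.773, 127.268) − (-25.671, -60.477) = (-10.102, 187.745) km/h.
Magnitude = |(-10.102, 187.745)| = 188.017 km/h.

188.0 km/h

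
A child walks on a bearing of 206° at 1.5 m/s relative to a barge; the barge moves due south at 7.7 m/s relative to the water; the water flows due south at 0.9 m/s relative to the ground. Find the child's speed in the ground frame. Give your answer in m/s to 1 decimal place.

In east/north components (m/s): child relative to barge = (-0.658, -1.348); barge relative to water = (0.000, -7.700); water relative to ground = (0.000, -0.900).
Sum = (-0.658, -9.948) m/s.
Speed = |(-0.658, -9.948)| = 9.970 m/s.

10.0 m/s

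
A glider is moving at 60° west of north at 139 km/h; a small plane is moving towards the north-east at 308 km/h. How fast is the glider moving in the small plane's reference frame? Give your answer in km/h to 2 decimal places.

Taking east as x and north as y: glider velocity = (-120.378, 69.500) km/h; small plane velocity = (217.789, 217.789) km/h.
Velocity of glider relative to small plane = (-120.378, 69.500) − (217.789, 217.789) = (-338.166, -148.289) km/h.
Magnitude = |(-338.166, -148.289)| = 369.251 km/h.

369.25 km/h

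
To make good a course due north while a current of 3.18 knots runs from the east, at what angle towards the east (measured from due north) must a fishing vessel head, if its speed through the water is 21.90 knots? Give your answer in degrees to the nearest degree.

8°

The current pushes perpendicular to the desired track; the heading must have a component into the current equal to 3.18 knots: 21.90 sin θ = 3.18.
sin θ = 0.1452, so θ = 8.349°.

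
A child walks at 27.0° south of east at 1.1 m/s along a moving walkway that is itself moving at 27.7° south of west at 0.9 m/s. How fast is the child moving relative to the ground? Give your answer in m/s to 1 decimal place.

Taking east as x and north as y: moving walkway velocity = (-0.797, -0.418) m/s; child velocity relative to moving walkway = (0.980, -0.499) m/s.
Velocity relative to ground = (-0.797, -0.418) + (0.980, -0.499) = (0.183, -0.918) m/s.
Speed = |(0.183, -0.918)| = 0.936 m/s.

0.9 m/s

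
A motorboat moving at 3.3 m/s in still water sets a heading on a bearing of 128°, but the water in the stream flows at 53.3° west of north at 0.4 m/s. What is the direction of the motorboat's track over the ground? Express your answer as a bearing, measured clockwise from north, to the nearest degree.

128°

Taking east as x and north as y: velocity relative to the water = (2.600, -2.032) m/s; the water relative to ground = (-0.321, 0.239) m/s.
Velocity relative to ground = (2.600, -2.032) + (-0.321, 0.239) = (2.280, -1.793) m/s.
Bearing = atan2(2.28, -1.79) = 128.18° clockwise from north.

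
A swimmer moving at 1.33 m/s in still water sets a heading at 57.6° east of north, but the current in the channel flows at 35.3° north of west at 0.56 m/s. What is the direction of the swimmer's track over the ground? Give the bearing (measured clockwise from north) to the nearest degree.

033°

Taking east as x and north as y: velocity relative to the water = (1.123, 0.713) m/s; the water relative to ground = (-0.457, 0.324) m/s.
Velocity relative to ground = (1.123, 0.713) + (-0.457, 0.324) = (0.666, 1.036) m/s.
Bearing = atan2(0.67, 1.04) = 32.73° clockwise from north.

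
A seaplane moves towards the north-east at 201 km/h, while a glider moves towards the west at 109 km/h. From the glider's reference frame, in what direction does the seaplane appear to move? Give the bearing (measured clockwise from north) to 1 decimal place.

060.5°

Taking east as x and north as y: seaplane velocity = (142.128, 142.128) km/h; glider velocity = (-109.000, 0.000) km/h.
Velocity of seaplane relative to glider = (142.128, 142.128) − (-109.000, 0.000) = (251.128, 142.128) km/h.
Bearing = atan2(251.13, 142.13) = 60.49° clockwise from north.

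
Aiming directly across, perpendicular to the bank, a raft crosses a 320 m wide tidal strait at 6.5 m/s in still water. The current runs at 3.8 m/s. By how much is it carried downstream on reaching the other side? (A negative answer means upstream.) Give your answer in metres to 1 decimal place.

187.1 m

Perpendicular speed = 6.500 m/s; crossing time = 320 / 6.500 = 49.231 s.
Net downstream speed = 3.800 m/s.
Drift = 3.800 × 49.231 = 187.077 m (downstream).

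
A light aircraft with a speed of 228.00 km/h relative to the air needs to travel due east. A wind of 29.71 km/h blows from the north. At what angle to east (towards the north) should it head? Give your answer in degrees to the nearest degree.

The wind pushes perpendicular to the desired track; the heading must have a component into the wind equal to 29.71 km/h: 228.00 sin θ = 29.71.
sin θ = 0.1303, so θ = 7.487°.

7°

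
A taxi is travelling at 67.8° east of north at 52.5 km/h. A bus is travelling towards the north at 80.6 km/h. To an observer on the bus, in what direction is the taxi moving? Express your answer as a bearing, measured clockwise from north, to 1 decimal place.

141.3°

Taking east as x and north as y: taxi velocity = (48.608, 19.837) km/h; bus velocity = (0.000, 80.600) km/h.
Velocity of taxi relative to bus = (48.608, 19.837) − (0.000, 80.600) = (48.608, -60.763) km/h.
Bearing = atan2(48.61, -60.76) = 141.34° clockwise from north.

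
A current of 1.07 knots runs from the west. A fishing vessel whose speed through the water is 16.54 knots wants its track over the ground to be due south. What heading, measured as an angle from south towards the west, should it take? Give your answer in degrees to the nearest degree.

4°

The current pushes perpendicular to the desired track; the heading must have a component into the current equal to 1.07 knots: 16.54 sin θ = 1.07.
sin θ = 0.0647, so θ = 3.709°.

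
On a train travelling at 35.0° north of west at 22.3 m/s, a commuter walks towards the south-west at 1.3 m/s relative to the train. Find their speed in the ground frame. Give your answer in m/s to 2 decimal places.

22.56 m/s

Taking east as x and north as y: train velocity = (-18.267, 12.791) m/s; commuter velocity relative to train = (-0.919, -0.919) m/s.
Velocity relative to ground = (-18.267, 12.791) + (-0.919, -0.919) = (-19.186, 11.872) m/s.
Speed = |(-19.186, 11.872)| = 22.562 m/s.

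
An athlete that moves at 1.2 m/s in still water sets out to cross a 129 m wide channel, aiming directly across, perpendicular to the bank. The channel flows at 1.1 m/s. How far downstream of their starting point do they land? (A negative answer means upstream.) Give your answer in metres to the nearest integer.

Perpendicular speed = 1.200 m/s; crossing time = 129 / 1.200 = 107.500 s.
Net downstream speed = 1.100 m/s.
Drift = 1.100 × 107.500 = 118.250 m (downstream).

118 m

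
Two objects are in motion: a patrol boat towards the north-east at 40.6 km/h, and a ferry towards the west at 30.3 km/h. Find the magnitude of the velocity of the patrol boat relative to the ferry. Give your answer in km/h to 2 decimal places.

65.62 km/h

Taking east as x and north as y: patrol boat velocity = (28.709, 28.709) km/h; ferry velocity = (-30.300, 0.000) km/h.
Velocity of patrol boat relative to ferry = (28.709, 28.709) − (-30.300, 0.000) = (59.009, 28.709) km/h.
Magnitude = |(59.009, 28.709)| = 65.622 km/h.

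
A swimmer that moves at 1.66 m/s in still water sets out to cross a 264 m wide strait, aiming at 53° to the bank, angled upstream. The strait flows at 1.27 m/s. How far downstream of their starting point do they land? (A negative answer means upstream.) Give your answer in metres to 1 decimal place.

Perpendicular speed = 1.326 m/s; crossing time = 264 / 1.326 = 199.135 s.
Net downstream speed = 0.271 m/s.
Drift = 0.271 × 199.135 = 53.963 m (downstream).

54.0 m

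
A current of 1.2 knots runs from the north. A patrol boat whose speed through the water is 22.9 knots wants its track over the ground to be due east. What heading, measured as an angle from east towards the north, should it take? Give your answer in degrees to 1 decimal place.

3.0°

The current pushes perpendicular to the desired track; the heading must have a component into the current equal to 1.2 knots: 22.9 sin θ = 1.2.
sin θ = 0.0524, so θ = 3.004°.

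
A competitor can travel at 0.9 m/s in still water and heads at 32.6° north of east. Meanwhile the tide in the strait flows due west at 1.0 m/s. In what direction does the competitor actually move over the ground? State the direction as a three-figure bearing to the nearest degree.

Taking east as x and north as y: velocity relative to the water = (0.758, 0.485) m/s; the water relative to ground = (-1.000, 0.000) m/s.
Velocity relative to ground = (0.758, 0.485) + (-1.000, 0.000) = (-0.242, 0.485) m/s.
Bearing = atan2(-0.24, 0.48) = 333.50° clockwise from north.

333°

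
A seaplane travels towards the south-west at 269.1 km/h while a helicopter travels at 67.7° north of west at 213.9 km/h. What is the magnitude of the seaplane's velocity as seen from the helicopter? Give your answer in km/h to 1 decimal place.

Taking east as x and north as y: seaplane velocity = (-190.282, -190.282) km/h; helicopter velocity = (-81.166, 197.902) km/h.
Velocity of seaplane relative to helicopter = (-190.282, -190.282) − (-81.166, 197.902) = (-109.117, -388.185) km/h.
Magnitude = |(-109.117, -388.185)| = 403.229 km/h.

403.2 km/h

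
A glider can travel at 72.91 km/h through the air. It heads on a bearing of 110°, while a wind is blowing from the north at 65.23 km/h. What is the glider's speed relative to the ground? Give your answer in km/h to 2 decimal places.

Taking east as x and north as y: velocity relative to the air = (68.513, -24.937) km/h; the air relative to ground = (0.000, -65.230) km/h.
Velocity relative to ground = (68.513, -24.937) + (0.000, -65.230) = (68.513, -90.167) km/h.
Speed = |(68.513, -90.167)| = 113.243 km/h.

113.24 km/h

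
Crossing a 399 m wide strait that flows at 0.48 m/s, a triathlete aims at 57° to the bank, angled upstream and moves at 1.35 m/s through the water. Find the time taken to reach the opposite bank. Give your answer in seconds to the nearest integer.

The component of the triathlete's velocity perpendicular to the bank is 1.35 × sin 57° = 1.132 m/s.
Only the cross-stream component determines the crossing time; the current contributes nothing perpendicular to the bank.
Time = 399 / 1.132 = 352.410 s.

352 s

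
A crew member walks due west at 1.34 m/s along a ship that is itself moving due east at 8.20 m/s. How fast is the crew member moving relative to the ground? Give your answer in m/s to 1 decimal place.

6.9 m/s

Taking east as x and north as y: ship velocity = (8.200, 0.000) m/s; crew member velocity relative to ship = (-1.340, 0.000) m/s.
Velocity relative to ground = (8.200, 0.000) + (-1.340, 0.000) = (6.860, 0.000) m/s.
Speed = |(6.860, 0.000)| = 6.860 m/s.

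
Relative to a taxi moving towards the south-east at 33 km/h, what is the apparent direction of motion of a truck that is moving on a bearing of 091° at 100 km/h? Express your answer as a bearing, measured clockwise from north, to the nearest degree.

074°

Taking east as x and north as y: truck velocity = (99.985, -1.745) km/h; taxi velocity = (23.335, -23.335) km/h.
Velocity of truck relative to taxi = (99.985, -1.745) − (23.335, -23.335) = (76.650, 21.589) km/h.
Bearing = atan2(76.65, 21.59) = 74.27° clockwise from north.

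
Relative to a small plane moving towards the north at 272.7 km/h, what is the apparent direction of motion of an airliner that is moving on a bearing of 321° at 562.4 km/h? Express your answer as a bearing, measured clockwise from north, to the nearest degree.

295°

Taking east as x and north as y: airliner velocity = (-353.930, 437.067) km/h; small plane velocity = (0.000, 272.700) km/h.
Velocity of airliner relative to small plane = (-353.930, 437.067) − (0.000, 272.700) = (-353.930, 164.367) km/h.
Bearing = atan2(-353.93, 164.37) = 294.91° clockwise from north.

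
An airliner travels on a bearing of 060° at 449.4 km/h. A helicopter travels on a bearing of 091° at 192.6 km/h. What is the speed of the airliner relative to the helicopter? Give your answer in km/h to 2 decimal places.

301.12 km/h

Taking east as x and north as y: airliner velocity = (389.192, 224.700) km/h; helicopter velocity = (192.571, -3.361) km/h.
Velocity of airliner relative to helicopter = (389.192, 224.700) − (192.571, -3.361) = (196.621, 228.061) km/h.
Magnitude = |(196.621, 228.061)| = 301.118 km/h.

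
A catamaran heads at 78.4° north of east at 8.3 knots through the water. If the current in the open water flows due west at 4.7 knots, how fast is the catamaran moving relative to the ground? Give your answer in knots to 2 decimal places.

Taking east as x and north as y: velocity relative to the water = (1.669, 8.130) knots; the water relative to ground = (-4.700, 0.000) knots.
Velocity relative to ground = (1.669, 8.130) + (-4.700, 0.000) = (-3.031, 8.130) knots.
Speed = |(-3.031, 8.130)| = 8.677 knots.

8.68 knots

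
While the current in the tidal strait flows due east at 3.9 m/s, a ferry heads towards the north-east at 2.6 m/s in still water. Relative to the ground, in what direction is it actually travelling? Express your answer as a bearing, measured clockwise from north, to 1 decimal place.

072.2°

Taking east as x and north as y: velocity relative to the water = (1.838, 1.838) m/s; the water relative to ground = (3.900, 0.000) m/s.
Velocity relative to ground = (1.838, 1.838) + (3.900, 0.000) = (5.738, 1.838) m/s.
Bearing = atan2(5.74, 1.84) = 72.24° clockwise from north.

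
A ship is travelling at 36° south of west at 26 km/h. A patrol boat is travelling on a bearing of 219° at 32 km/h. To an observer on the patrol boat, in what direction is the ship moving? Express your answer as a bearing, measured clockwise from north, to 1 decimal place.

Taking east as x and north as y: ship velocity = (-21.034, -15.282) km/h; patrol boat velocity = (-20.138, -24.869) km/h.
Velocity of ship relative to patrol boat = (-21.034, -15.282) − (-20.138, -24.869) = (-0.896, 9.586) km/h.
Bearing = atan2(-0.90, 9.59) = 354.66° clockwise from north.

354.7°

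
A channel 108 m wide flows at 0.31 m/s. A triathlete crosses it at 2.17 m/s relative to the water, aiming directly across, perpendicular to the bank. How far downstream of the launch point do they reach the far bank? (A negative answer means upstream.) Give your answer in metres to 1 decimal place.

15.4 m

Perpendicular speed = 2.170 m/s; crossing time = 108 / 2.170 = 49.770 s.
Net downstream speed = 0.310 m/s.
Drift = 0.310 × 49.770 = 15.429 m (downstream).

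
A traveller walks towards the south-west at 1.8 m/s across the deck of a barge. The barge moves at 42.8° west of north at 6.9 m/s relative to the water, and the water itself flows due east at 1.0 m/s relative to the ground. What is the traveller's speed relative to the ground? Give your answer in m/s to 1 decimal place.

6.2 m/s

In east/north components (m/s): traveller relative to barge = (-1.273, -1.273); barge relative to water = (-4.688, 5.063); water relative to ground = (1.000, 0.000).
Sum = (-4.961, 3.790) m/s.
Speed = |(-4.961, 3.790)| = 6.243 m/s.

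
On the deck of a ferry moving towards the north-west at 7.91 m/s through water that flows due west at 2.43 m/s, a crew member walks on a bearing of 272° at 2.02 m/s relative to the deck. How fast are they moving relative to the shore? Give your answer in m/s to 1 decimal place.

In east/north components (m/s): crew member relative to ferry = (-2.019, 0.070); ferry relative to water = (-5.593, 5.593); water relative to ground = (-2.430, 0.000).
Sum = (-10.042, 5.664) m/s.
Speed = |(-10.042, 5.664)| = 11.529 m/s.

11.5 m/s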